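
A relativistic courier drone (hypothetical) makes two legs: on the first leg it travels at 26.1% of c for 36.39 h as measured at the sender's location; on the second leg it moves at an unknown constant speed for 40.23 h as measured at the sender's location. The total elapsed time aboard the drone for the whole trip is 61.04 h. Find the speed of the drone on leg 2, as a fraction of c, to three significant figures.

Leg 1: β = 0.261; γ = 1/√(1 − 0.261²) = 1/√0.9319 = 1.036; τ_1 = 36.39/1.036 = 35.13 h.
Leg 2: speed unknown; τ_2 = 40.23/γ_2.
Total proper time: 35.13 + τ_2 = 61.04, so τ_2 = 61.04 − 35.13 = 25.91 h.
γ_2 = 40.23/25.91 = 1.553; β = √(1 − 1/γ²) = √0.5852.

β = 0.765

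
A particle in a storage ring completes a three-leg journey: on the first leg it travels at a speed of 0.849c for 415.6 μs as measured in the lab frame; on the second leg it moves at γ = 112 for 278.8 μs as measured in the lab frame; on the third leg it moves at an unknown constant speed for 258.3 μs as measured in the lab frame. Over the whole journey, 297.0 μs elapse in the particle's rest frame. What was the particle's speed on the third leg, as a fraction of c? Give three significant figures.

β = 0.957

Leg 1: γ = 1/√(1 − 0.849²) = 1/√0.2792 = 1.893; τ_1 = 415.6/1.893 = 219.6 μs.
Leg 2: γ = 112; τ_2 = 278.8/112.0 = 2.489 μs.
Leg 3: speed unknown; τ_3 = 258.3/γ_3.
Total proper time: 219.6 + 2.489 + τ_3 = 297.0, so τ_3 = 297.0 − 222.1 = 74.91 μs.
γ_3 = 258.3/74.91 = 3.448; β = √(1 − 1/γ²) = √0.9159.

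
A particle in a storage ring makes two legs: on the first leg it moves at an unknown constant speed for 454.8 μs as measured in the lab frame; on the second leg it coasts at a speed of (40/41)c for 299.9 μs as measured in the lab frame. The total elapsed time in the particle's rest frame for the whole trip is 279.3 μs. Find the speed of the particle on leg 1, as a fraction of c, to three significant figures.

β = 0.883

Leg 1: speed unknown; τ_1 = 454.8/γ_1.
Leg 2: γ = 1/√(1 − (40/41)²) = 41/9 ≈ 4.556; τ_2 = 299.9/4.556 = 65.83 μs.
Total proper time: τ_1 + 65.83 = 279.3, so τ_1 = 279.3 − 65.83 = 213.5 μs.
γ_1 = 454.8/213.5 = 2.131; β = √(1 − 1/γ²) = √0.7797.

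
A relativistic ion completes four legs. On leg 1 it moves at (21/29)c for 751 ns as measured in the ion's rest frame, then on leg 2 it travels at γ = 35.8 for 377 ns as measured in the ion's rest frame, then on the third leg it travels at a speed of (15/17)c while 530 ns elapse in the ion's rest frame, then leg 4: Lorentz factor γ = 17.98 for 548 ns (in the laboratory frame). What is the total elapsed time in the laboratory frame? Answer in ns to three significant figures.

Leg 1: γ = 1/√(1 − (21/29)²) = 29/20 = 1.450; Δt_1 = 1.450 × 751 = 1089 ns.
Leg 2: γ = 35.8; Δt_2 = 35.80 × 377 = 1.350×10⁴ ns.
Leg 3: γ = 1/√(1 − (15/17)²) = 17/8 = 2.125; Δt_3 = 2.125 × 530 = 1126 ns.
Leg 4: 548 ns is already measured in the laboratory frame.
Total: 1089 + 1.350×10⁴ + 1126 + 548.0 ns.

Δt = 1.63×10⁴ ns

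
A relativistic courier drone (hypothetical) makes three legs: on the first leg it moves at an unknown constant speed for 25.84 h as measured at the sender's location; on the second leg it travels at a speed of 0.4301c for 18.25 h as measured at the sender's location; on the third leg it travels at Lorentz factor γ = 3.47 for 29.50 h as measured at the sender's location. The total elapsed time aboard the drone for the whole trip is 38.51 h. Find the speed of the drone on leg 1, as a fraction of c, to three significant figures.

β = 0.852

Leg 1: speed unknown; τ_1 = 25.84/γ_1.
Leg 2: γ = 1/√(1 − 0.4301²) = 1/√0.8150 = 1.108; τ_2 = 18.25/1.108 = 16.48 h.
Leg 3: γ = 3.47; τ_3 = 29.50/3.470 = 8.501 h.
Total proper time: τ_1 + 16.48 + 8.501 = 38.51, so τ_1 = 38.51 − 24.98 = 13.53 h.
γ_1 = 25.84/13.53 = 1.909; β = √(1 − 1/γ²) = √0.7257.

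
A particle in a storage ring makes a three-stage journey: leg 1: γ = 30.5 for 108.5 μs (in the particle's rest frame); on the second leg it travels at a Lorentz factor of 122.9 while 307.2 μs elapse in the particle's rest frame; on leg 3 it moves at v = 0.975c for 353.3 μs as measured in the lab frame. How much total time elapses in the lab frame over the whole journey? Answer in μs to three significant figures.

Leg 1: γ = 30.5; Δt_1 = 30.50 × 108.5 = 3309 μs.
Leg 2: γ = 122.9; Δt_2 = 122.9 × 307.2 = 3.775×10⁴ μs.
Leg 3: 353.3 μs is already measured in the lab frame.
Total: 3309 + 3.775×10⁴ + 353.3 μs.

Δt = 4.14×10⁴ μs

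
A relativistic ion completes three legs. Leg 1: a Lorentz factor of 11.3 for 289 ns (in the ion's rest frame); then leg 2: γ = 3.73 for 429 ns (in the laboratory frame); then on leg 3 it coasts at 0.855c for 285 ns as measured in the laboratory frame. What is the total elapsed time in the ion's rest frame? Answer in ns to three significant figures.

τ = 552 ns

Leg 1: 289 ns is already measured in the ion's rest frame.
Leg 2: γ = 3.73; τ_2 = 429/3.730 = 115.0 ns.
Leg 3: γ = 1/√(1 − 0.855²) = 1/√0.2690 = 1.928; τ_3 = 285/1.928 = 147.8 ns.
Total: 289.0 + 115.0 + 147.8 ns.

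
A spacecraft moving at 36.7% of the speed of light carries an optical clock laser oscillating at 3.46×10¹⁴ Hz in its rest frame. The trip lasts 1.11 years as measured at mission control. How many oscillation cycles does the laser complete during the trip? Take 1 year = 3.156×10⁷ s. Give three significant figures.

β = 0.367; γ = 1/√(1 − 0.367²) = 1/√0.8653 = 1.075
The oscillator's own cycle count is N = f × τ where τ is the proper time aboard the spacecraft. τ = Δt/γ = 1.11/1.075 = 1.033 years = 3.259×10⁷ s.
N = 3.46×10¹⁴ × 3.259×10⁷ = 1.128×10²².

N = 1.13×10²²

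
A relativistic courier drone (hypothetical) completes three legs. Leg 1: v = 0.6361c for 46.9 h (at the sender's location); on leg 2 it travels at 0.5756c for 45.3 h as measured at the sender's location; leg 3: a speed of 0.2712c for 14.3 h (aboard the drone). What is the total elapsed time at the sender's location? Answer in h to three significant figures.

Leg 1: 46.9 h is already measured at the sender's location.
Leg 2: 45.3 h is already measured at the sender's location.
Leg 3: γ = 1/√(1 − 0.2712²) = 1/√0.9265 = 1.039; Δt_3 = 1.039 × 14.3 = 14.86 h.
Total: 46.90 + 45.30 + 14.86 h.

Δt = 107 h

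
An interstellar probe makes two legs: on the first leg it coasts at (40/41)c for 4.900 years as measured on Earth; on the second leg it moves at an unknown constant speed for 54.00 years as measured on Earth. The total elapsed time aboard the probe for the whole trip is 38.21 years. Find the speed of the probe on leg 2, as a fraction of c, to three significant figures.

Leg 1: γ = 1/√(1 − (40/41)²) = 41/9 ≈ 4.556; τ_1 = 4.900/4.556 = 1.076 years.
Leg 2: speed unknown; τ_2 = 54.00/γ_2.
Total proper time: 1.076 + τ_2 = 38.21, so τ_2 = 38.21 − 1.076 = 37.13 years.
γ_2 = 54.00/37.13 = 1.454; β = √(1 − 1/γ²) = √0.5271.

β = 0.726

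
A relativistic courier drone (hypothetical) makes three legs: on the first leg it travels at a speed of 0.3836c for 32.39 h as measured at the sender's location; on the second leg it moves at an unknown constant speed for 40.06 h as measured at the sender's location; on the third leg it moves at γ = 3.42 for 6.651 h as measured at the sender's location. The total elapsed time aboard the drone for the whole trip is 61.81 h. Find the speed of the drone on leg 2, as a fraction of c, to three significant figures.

Leg 1: γ = 1/√(1 − 0.3836²) = 1/√0.8529 = 1.083; τ_1 = 32.39/1.083 = 29.91 h.
Leg 2: speed unknown; τ_2 = 40.06/γ_2.
Leg 3: γ = 3.42; τ_3 = 6.651/3.420 = 1.945 h.
Total proper time: 29.91 + τ_2 + 1.945 = 61.81, so τ_2 = 61.81 − 31.86 = 29.95 h.
γ_2 = 40.06/29.95 = 1.337; β = √(1 − 1/γ²) = √0.4409.

β = 0.664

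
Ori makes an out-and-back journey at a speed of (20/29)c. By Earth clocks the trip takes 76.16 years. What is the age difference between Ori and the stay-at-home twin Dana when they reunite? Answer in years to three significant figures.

γ = 1/√(1 − (20/29)²) = 29/21 ≈ 1.381
Ori's elapsed proper time: τ = 76.16/1.381 = 55.15 years.
Age gap = Δt − τ = 76.16 − 55.15 years.

Δt − τ = 21.0 years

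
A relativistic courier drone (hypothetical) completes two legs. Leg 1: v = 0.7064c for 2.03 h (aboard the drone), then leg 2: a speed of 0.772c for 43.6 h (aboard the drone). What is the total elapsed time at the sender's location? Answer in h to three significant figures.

Δt = 71.5 h

Leg 1: γ = 1/√(1 − 0.7064²) = 1/√0.5010 = 1.413; Δt_1 = 1.413 × 2.03 = 2.868 h.
Leg 2: γ = 1/√(1 − 0.772²) = 1/√0.4040 = 1.573; Δt_2 = 1.573 × 43.6 = 68.59 h.
Total: 2.868 + 68.59 h.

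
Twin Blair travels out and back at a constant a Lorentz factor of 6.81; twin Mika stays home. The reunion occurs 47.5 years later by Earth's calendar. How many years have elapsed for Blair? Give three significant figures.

τ = 6.98 years

γ = 6.81
Blair's clock measures proper time along the trip: τ = Δt/γ = 47.5/6.810 years.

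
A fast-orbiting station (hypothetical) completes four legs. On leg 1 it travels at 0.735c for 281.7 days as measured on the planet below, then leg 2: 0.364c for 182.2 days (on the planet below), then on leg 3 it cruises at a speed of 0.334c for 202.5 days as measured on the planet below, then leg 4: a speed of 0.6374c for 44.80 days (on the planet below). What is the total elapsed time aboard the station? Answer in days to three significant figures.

Leg 1: γ = 1/√(1 − 0.735²) = 1/√0.4598 = 1.475; τ_1 = 281.7/1.475 = 191.0 days.
Leg 2: γ = 1/√(1 − 0.364²) = 1/√0.8675 = 1.074; τ_2 = 182.2/1.074 = 169.7 days.
Leg 3: γ = 1/√(1 − 0.334²) = 1/√0.8884 = 1.061; τ_3 = 202.5/1.061 = 190.9 days.
Leg 4: γ = 1/√(1 − 0.6374²) = 1/√0.5937 = 1.298; τ_4 = 44.80/1.298 = 34.52 days.
Total: 191.0 + 169.7 + 190.9 + 34.52 days.

τ = 586 days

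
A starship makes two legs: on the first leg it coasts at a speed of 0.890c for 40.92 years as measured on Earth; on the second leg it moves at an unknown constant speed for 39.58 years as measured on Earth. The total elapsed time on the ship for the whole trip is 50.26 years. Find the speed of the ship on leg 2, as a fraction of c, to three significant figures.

Leg 1: γ = 1/√(1 − 0.890²) = 1/√0.2079 = 2.193; τ_1 = 40.92/2.193 = 18.66 years.
Leg 2: speed unknown; τ_2 = 39.58/γ_2.
Total proper time: 18.66 + τ_2 = 50.26, so τ_2 = 50.26 − 18.66 = 31.60 years.
γ_2 = 39.58/31.60 = 1.252; β = √(1 − 1/γ²) = √0.3625.

β = 0.602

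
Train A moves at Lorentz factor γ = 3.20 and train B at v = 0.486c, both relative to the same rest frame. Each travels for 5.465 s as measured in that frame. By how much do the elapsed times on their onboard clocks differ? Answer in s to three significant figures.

|τ_A − τ_B| = 3.07 s

A: γ = 3.20; τ_A = 5.465/3.200 = 1.708 s.
B: γ = 1/√(1 − 0.486²) = 1/√0.7638 = 1.144; τ_B = 5.465/1.144 = 4.776 s.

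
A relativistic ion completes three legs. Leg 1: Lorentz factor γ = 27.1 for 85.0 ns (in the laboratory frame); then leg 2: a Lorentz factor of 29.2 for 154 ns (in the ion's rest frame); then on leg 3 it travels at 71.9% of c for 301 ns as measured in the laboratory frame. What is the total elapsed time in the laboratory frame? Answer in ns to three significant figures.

Δt = 4880 ns

Leg 1: 85.0 ns is already measured in the laboratory frame.
Leg 2: γ = 29.2; Δt_2 = 29.20 × 154 = 4497 ns.
Leg 3: 301 ns is already measured in the laboratory frame.
Total: 85.00 + 4497 + 301.0 ns.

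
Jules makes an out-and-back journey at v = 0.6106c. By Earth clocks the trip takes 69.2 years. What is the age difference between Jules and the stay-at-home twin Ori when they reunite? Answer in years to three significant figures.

γ = 1/√(1 − 0.6106²) = 1/√0.6272 = 1.263
Jules's elapsed proper time: τ = 69.2/1.263 = 54.80 years.
Age gap = Δt − τ = 69.2 − 54.80 years.

Δt − τ = 14.4 years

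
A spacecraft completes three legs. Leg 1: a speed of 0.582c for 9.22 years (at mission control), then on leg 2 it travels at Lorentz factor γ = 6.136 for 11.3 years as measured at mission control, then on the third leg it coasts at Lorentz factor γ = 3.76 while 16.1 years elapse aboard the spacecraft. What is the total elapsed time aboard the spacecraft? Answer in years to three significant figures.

τ = 25.4 years

Leg 1: γ = 1/√(1 − 0.582²) = 1/√0.6613 = 1.230; τ_1 = 9.22/1.230 = 7.498 years.
Leg 2: γ = 6.136; τ_2 = 11.3/6.136 = 1.842 years.
Leg 3: 16.1 years is already measured aboard the spacecraft.
Total: 7.498 + 1.842 + 16.10 years.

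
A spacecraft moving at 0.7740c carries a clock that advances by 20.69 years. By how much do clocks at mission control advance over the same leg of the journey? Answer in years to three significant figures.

γ = 1/√(1 − 0.7740²) = 1/√0.4009 = 1.579
The interval measured aboard the spacecraft is the proper time (both events occur at the same place in that frame); the lab-frame interval is Δt = γτ = 1.579 × 20.69 years.

Δt = 32.7 years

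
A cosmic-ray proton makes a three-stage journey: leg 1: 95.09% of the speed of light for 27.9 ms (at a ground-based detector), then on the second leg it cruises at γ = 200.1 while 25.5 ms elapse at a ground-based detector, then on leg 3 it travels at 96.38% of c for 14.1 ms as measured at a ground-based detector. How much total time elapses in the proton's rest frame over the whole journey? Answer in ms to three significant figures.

τ = 12.5 ms

Leg 1: β = 0.9509; γ = 1/√(1 − 0.9509²) = 1/√0.09579 = 3.231; τ_1 = 27.9/3.231 = 8.635 ms.
Leg 2: γ = 200.1; τ_2 = 25.5/200.1 = 0.1274 ms.
Leg 3: β = 0.9638; γ = 1/√(1 − 0.9638²) = 1/√0.07109 = 3.751; τ_3 = 14.1/3.751 = 3.759 ms.
Total: 8.635 + 0.1274 + 3.759 ms.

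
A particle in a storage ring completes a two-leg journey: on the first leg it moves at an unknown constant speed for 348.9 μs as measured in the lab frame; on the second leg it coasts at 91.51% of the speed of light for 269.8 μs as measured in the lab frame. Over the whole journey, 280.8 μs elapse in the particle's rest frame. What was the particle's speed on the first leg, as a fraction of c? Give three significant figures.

β = 0.870

Leg 1: speed unknown; τ_1 = 348.9/γ_1.
Leg 2: β = 0.9151; γ = 1/√(1 − 0.9151²) = 1/√0.1626 = 2.480; τ_2 = 269.8/2.480 = 108.8 μs.
Total proper time: τ_1 + 108.8 = 280.8, so τ_1 = 280.8 − 108.8 = 172.0 μs.
γ_1 = 348.9/172.0 = 2.028; β = √(1 − 1/γ²) = √0.7569.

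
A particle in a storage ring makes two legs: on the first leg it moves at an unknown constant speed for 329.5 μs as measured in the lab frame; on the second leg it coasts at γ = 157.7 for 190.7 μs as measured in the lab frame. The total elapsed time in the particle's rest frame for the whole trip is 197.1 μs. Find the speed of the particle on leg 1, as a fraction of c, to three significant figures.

β = 0.804

Leg 1: speed unknown; τ_1 = 329.5/γ_1.
Leg 2: γ = 157.7; τ_2 = 190.7/157.7 = 1.209 μs.
Total proper time: τ_1 + 1.209 = 197.1, so τ_1 = 197.1 − 1.209 = 195.9 μs.
γ_1 = 329.5/195.9 = 1.682; β = √(1 − 1/γ²) = √0.6466.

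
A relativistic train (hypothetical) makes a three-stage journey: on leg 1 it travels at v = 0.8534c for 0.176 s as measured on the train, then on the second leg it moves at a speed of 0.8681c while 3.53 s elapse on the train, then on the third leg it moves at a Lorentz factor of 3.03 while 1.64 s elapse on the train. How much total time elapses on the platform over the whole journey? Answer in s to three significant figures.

Δt = 12.4 s

Leg 1: γ = 1/√(1 − 0.8534²) = 1/√0.2717 = 1.918; Δt_1 = 1.918 × 0.176 = 0.3376 s.
Leg 2: γ = 1/√(1 − 0.8681²) = 1/√0.2464 = 2.015; Δt_2 = 2.015 × 3.53 = 7.111 s.
Leg 3: γ = 3.03; Δt_3 = 3.030 × 1.64 = 4.969 s.
Total: 0.3376 + 7.111 + 4.969 s.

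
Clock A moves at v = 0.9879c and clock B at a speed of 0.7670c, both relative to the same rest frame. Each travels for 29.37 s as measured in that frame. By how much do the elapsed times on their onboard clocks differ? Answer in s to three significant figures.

|τ_A − τ_B| = 14.3 s

A: γ = 1/√(1 − 0.9879²) = 1/√0.02405 = 6.448; τ_A = 29.37/6.448 = 4.555 s.
B: γ = 1/√(1 − 0.7670²) = 1/√0.4117 = 1.558; τ_B = 29.37/1.558 = 18.85 s.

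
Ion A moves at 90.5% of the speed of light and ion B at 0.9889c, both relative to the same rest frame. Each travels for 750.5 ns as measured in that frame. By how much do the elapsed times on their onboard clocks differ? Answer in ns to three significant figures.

A: β = 0.905; γ = 1/√(1 − 0.905²) = 1/√0.1810 = 2.351; τ_A = 750.5/2.351 = 319.3 ns.
B: γ = 1/√(1 − 0.9889²) = 1/√0.02208 = 6.730; τ_B = 750.5/6.730 = 111.5 ns.

|τ_A − τ_B| = 208 ns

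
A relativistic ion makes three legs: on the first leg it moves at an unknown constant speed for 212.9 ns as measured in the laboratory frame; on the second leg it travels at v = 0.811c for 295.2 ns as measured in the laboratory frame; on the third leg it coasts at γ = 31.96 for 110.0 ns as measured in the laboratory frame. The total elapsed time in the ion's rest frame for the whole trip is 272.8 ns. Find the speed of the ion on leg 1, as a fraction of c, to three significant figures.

Leg 1: speed unknown; τ_1 = 212.9/γ_1.
Leg 2: γ = 1/√(1 − 0.811²) = 1/√0.3423 = 1.709; τ_2 = 295.2/1.709 = 172.7 ns.
Leg 3: γ = 31.96; τ_3 = 110.0/31.96 = 3.442 ns.
Total proper time: τ_1 + 172.7 + 3.442 = 272.8, so τ_1 = 272.8 − 176.1 = 96.65 ns.
γ_1 = 212.9/96.65 = 2.203; β = √(1 − 1/γ²) = √0.7939.

β = 0.891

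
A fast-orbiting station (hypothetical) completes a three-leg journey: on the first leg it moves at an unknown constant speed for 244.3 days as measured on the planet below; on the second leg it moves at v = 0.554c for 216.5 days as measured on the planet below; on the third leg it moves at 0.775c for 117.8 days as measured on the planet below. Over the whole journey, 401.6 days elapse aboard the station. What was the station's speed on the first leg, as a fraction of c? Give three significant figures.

Leg 1: speed unknown; τ_1 = 244.3/γ_1.
Leg 2: γ = 1/√(1 − 0.554²) = 1/√0.6931 = 1.201; τ_2 = 216.5/1.201 = 180.2 days.
Leg 3: γ = 1/√(1 − 0.775²) = 1/√0.3994 = 1.582; τ_3 = 117.8/1.582 = 74.45 days.
Total proper time: τ_1 + 180.2 + 74.45 = 401.6, so τ_1 = 401.6 − 254.7 = 146.9 days.
γ_1 = 244.3/146.9 = 1.663; β = √(1 − 1/γ²) = √0.6384.

β = 0.799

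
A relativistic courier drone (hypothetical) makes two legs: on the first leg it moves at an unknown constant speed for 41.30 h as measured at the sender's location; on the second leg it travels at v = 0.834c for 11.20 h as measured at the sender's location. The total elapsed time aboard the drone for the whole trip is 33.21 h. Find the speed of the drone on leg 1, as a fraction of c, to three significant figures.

β = 0.756

Leg 1: speed unknown; τ_1 = 41.30/γ_1.
Leg 2: γ = 1/√(1 − 0.834²) = 1/√0.3044 = 1.812; τ_2 = 11.20/1.812 = 6.180 h.
Total proper time: τ_1 + 6.180 = 33.21, so τ_1 = 33.21 − 6.180 = 27.03 h.
γ_1 = 41.30/27.03 = 1.528; β = √(1 − 1/γ²) = √0.5716.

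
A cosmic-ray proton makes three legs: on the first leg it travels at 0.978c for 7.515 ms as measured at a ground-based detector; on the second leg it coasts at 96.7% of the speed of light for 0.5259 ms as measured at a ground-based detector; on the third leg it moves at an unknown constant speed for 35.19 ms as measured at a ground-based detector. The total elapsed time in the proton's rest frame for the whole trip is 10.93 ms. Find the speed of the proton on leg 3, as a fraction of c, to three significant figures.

β = 0.965

Leg 1: γ = 1/√(1 − 0.978²) = 1/√0.04352 = 4.794; τ_1 = 7.515/4.794 = 1.568 ms.
Leg 2: β = 0.967; γ = 1/√(1 − 0.967²) = 1/√0.06491 = 3.925; τ_2 = 0.5259/3.925 = 0.1340 ms.
Leg 3: speed unknown; τ_3 = 35.19/γ_3.
Total proper time: 1.568 + 0.1340 + τ_3 = 10.93, so τ_3 = 10.93 − 1.702 = 9.228 ms.
γ_3 = 35.19/9.228 = 3.813; β = √(1 − 1/γ²) = √0.9312.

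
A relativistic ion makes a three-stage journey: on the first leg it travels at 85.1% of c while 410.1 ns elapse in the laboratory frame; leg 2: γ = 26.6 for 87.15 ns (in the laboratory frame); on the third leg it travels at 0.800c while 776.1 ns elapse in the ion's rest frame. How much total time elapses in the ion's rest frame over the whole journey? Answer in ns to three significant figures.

Leg 1: β = 0.851; γ = 1/√(1 − 0.851²) = 1/√0.2758 = 1.904; τ_1 = 410.1/1.904 = 215.4 ns.
Leg 2: γ = 26.6; τ_2 = 87.15/26.60 = 3.276 ns.
Leg 3: 776.1 ns is already measured in the ion's rest frame.
Total: 215.4 + 3.276 + 776.1 ns.

τ = 995 ns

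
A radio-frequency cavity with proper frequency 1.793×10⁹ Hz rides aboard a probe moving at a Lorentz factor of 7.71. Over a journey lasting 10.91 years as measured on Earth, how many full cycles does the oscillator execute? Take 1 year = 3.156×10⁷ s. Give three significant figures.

γ = 7.71
The oscillator's own cycle count is N = f × τ where τ is the proper time aboard the probe. τ = Δt/γ = 10.91/7.710 = 1.415 years = 4.466×10⁷ s.
N = 1.793×10⁹ × 4.466×10⁷ = 8.007×10¹⁶.

N = 8.01×10¹⁶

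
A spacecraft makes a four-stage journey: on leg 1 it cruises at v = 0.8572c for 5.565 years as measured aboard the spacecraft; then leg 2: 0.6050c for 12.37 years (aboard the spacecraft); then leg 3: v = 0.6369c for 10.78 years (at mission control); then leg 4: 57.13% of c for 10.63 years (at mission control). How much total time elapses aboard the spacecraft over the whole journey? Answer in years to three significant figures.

Leg 1: 5.565 years is already measured aboard the spacecraft.
Leg 2: 12.37 years is already measured aboard the spacecraft.
Leg 3: γ = 1/√(1 − 0.6369²) = 1/√0.5944 = 1.297; τ_3 = 10.78/1.297 = 8.311 years.
Leg 4: β = 0.5713; γ = 1/√(1 − 0.5713²) = 1/√0.6736 = 1.218; τ_4 = 10.63/1.218 = 8.724 years.
Total: 5.565 + 12.37 + 8.311 + 8.724 years.

τ = 35.0 years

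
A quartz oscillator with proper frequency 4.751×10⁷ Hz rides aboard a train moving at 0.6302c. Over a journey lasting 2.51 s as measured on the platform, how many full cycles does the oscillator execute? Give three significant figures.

γ = 1/√(1 − 0.6302²) = 1/√0.6028 = 1.288
The oscillator's own cycle count is N = f × τ where τ is the proper time on the train. τ = Δt/γ = 2.51/1.288 = 1.949 s = 1.949×10⁰ s.
N = 4.751×10⁷ × 1.949×10⁰ = 9.259×10⁷.

N = 9.26×10⁷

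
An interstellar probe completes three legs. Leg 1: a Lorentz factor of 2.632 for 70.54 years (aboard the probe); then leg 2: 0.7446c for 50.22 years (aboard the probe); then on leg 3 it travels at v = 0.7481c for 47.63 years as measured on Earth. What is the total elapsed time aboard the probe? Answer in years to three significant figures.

τ = 152 years

Leg 1: 70.54 years is already measured aboard the probe.
Leg 2: 50.22 years is already measured aboard the probe.
Leg 3: γ = 1/√(1 − 0.7481²) = 1/√0.4403 = 1.507; τ_3 = 47.63/1.507 = 31.61 years.
Total: 70.54 + 50.22 + 31.61 years.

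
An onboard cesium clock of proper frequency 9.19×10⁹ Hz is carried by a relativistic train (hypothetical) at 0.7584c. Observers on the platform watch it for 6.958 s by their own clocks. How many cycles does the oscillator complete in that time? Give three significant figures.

N = 4.17×10¹⁰

γ = 1/√(1 − 0.7584²) = 1/√0.4248 = 1.534
During 6.958 s of lab time, the oscillator's proper time advances by τ = Δt/γ = 6.958/1.534 = 4.535 s = 4.535×10⁰ s.
N = f × τ = 9.19×10⁹ × 4.535×10⁰ = 4.168×10¹⁰.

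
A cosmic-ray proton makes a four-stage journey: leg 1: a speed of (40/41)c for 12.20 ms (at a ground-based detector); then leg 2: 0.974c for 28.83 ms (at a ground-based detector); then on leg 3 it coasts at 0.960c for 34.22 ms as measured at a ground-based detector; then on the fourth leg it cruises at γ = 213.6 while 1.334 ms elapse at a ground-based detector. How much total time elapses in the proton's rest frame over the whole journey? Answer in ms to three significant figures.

Leg 1: γ = 1/√(1 − (40/41)²) = 41/9 ≈ 4.556; τ_1 = 12.20/4.556 = 2.678 ms.
Leg 2: γ = 1/√(1 − 0.974²) = 1/√0.05132 = 4.414; τ_2 = 28.83/4.414 = 6.531 ms.
Leg 3: γ = 1/√(1 − 0.960²) = 25/7 ≈ 3.571; τ_3 = 34.22/3.571 = 9.582 ms.
Leg 4: γ = 213.6; τ_4 = 1.334/213.6 = 0.006245 ms.
Total: 2.678 + 6.531 + 9.582 + 0.006245 ms.

τ = 18.8 ms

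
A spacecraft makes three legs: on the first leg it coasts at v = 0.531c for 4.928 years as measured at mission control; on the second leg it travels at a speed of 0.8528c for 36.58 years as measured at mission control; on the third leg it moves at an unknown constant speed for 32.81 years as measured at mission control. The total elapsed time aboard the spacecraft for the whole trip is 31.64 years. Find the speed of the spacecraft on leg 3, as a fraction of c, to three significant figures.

β = 0.967

Leg 1: γ = 1/√(1 − 0.531²) = 1/√0.7180 = 1.180; τ_1 = 4.928/1.180 = 4.176 years.
Leg 2: γ = 1/√(1 − 0.8528²) = 1/√0.2727 = 1.915; τ_2 = 36.58/1.915 = 19.10 years.
Leg 3: speed unknown; τ_3 = 32.81/γ_3.
Total proper time: 4.176 + 19.10 + τ_3 = 31.64, so τ_3 = 31.64 − 23.28 = 8.361 years.
γ_3 = 32.81/8.361 = 3.924; β = √(1 − 1/γ²) = √0.9351.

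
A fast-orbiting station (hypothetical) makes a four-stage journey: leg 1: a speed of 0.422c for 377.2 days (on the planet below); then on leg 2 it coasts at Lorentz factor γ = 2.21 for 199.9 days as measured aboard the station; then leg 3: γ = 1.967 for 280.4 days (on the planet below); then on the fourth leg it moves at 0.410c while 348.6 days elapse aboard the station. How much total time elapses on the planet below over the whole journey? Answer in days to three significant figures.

Δt = 1480 days

Leg 1: 377.2 days is already measured on the planet below.
Leg 2: γ = 2.21; Δt_2 = 2.210 × 199.9 = 441.8 days.
Leg 3: 280.4 days is already measured on the planet below.
Leg 4: γ = 1/√(1 − 0.410²) = 1/√0.8319 = 1.096; Δt_4 = 1.096 × 348.6 = 382.2 days.
Total: 377.2 + 441.8 + 280.4 + 382.2 days.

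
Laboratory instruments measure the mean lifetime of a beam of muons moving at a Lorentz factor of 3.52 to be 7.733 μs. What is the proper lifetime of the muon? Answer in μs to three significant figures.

γ = 3.52
The lab-frame lifetime is the dilated interval; the proper lifetime is τ₀ = Δt/γ = 7.733/3.520 μs.

τ₀ = 2.20 μs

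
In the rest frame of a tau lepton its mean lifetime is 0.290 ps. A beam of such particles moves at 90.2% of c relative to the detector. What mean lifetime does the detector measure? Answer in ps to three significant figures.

Δt = 0.672 ps

β = 0.902; γ = 1/√(1 − 0.902²) = 1/√0.1864 = 2.316
The rest-frame lifetime is the proper time; the lab measures the dilated interval Δt = γτ₀ = 2.316 × 0.290 ps.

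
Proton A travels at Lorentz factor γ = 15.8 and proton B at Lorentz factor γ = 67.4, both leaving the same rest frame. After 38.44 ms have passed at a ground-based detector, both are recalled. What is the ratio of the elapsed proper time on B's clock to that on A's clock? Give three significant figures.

A: γ = 15.8. B: γ = 67.4.
τ_A/τ_B = γ_B/γ_A = 67.40/15.80 = 4.266, so τ_B/τ_A = 0.2344.

τ_B/τ_A = 0.234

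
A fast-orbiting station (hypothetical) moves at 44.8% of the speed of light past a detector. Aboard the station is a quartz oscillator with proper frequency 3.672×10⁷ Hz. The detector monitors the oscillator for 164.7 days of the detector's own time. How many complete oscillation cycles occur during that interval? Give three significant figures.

β = 0.448; γ = 1/√(1 − 0.448²) = 1/√0.7993 = 1.119
During 164.7 days of lab time, the oscillator's proper time advances by τ = Δt/γ = 164.7/1.119 = 147.2 days = 1.272×10⁷ s.
N = f × τ = 3.672×10⁷ × 1.272×10⁷ = 4.672×10¹⁴.

N = 4.67×10¹⁴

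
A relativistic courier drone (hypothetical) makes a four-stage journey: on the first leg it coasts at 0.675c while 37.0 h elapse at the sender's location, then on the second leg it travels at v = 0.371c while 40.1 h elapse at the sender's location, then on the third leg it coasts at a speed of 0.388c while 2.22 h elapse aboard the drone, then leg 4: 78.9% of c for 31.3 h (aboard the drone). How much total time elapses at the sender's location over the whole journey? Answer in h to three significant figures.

Leg 1: 37.0 h is already measured at the sender's location.
Leg 2: 40.1 h is already measured at the sender's location.
Leg 3: γ = 1/√(1 − 0.388²) = 1/√0.8495 = 1.085; Δt_3 = 1.085 × 2.22 = 2.409 h.
Leg 4: β = 0.789; γ = 1/√(1 − 0.789²) = 1/√0.3775 = 1.628; Δt_4 = 1.628 × 31.3 = 50.94 h.
Total: 37.00 + 40.10 + 2.409 + 50.94 h.

Δt = 130 h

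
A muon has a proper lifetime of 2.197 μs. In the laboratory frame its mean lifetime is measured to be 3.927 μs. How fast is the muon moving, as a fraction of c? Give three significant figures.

v = 0.829c

γ = Δt/τ₀ = 3.927/2.197 = 1.787
β = √(1 − 1/γ²) = √(1 − 0.3130) = √0.6870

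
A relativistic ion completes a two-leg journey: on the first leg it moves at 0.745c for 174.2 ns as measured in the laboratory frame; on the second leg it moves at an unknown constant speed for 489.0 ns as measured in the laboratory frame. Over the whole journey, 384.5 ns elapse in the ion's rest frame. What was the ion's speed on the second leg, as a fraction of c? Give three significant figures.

Leg 1: γ = 1/√(1 − 0.745²) = 1/√0.4450 = 1.499; τ_1 = 174.2/1.499 = 116.2 ns.
Leg 2: speed unknown; τ_2 = 489.0/γ_2.
Total proper time: 116.2 + τ_2 = 384.5, so τ_2 = 384.5 − 116.2 = 268.3 ns.
γ_2 = 489.0/268.3 = 1.823; β = √(1 − 1/γ²) = √0.6990.

β = 0.836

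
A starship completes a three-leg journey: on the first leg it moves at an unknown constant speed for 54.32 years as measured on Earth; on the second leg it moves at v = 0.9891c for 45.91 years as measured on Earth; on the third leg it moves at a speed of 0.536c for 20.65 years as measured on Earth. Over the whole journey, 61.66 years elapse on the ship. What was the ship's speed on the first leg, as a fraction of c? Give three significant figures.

Leg 1: speed unknown; τ_1 = 54.32/γ_1.
Leg 2: γ = 1/√(1 − 0.9891²) = 1/√0.02168 = 6.791; τ_2 = 45.91/6.791 = 6.760 years.
Leg 3: γ = 1/√(1 − 0.536²) = 1/√0.7127 = 1.185; τ_3 = 20.65/1.185 = 17.43 years.
Total proper time: τ_1 + 6.760 + 17.43 = 61.66, so τ_1 = 61.66 − 24.19 = 37.47 years.
γ_1 = 54.32/37.47 = 1.450; β = √(1 − 1/γ²) = √0.5243.

β = 0.724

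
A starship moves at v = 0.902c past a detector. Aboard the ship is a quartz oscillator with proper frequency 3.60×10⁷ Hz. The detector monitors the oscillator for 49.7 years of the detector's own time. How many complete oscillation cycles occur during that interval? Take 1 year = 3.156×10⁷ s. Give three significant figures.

γ = 1/√(1 − 0.902²) = 1/√0.1864 = 2.316
During 49.7 years of lab time, the oscillator's proper time advances by τ = Δt/γ = 49.7/2.316 = 21.46 years = 6.772×10⁸ s.
N = f × τ = 3.60×10⁷ × 6.772×10⁸ = 2.438×10¹⁶.

N = 2.44×10¹⁶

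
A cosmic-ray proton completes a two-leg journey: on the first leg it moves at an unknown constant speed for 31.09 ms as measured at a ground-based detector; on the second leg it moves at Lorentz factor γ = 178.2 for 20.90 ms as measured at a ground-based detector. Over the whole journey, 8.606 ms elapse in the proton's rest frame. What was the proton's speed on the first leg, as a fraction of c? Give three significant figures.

β = 0.962

Leg 1: speed unknown; τ_1 = 31.09/γ_1.
Leg 2: γ = 178.2; τ_2 = 20.90/178.2 = 0.1173 ms.
Total proper time: τ_1 + 0.1173 = 8.606, so τ_1 = 8.606 − 0.1173 = 8.489 ms.
γ_1 = 31.09/8.489 = 3.663; β = √(1 − 1/γ²) = √0.9255.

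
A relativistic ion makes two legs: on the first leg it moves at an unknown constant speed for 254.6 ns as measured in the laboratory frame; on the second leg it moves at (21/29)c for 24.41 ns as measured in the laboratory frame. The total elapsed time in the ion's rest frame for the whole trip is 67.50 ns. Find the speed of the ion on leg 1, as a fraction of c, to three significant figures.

Leg 1: speed unknown; τ_1 = 254.6/γ_1.
Leg 2: γ = 1/√(1 − (21/29)²) = 29/20 = 1.450; τ_2 = 24.41/1.450 = 16.83 ns.
Total proper time: τ_1 + 16.83 = 67.50, so τ_1 = 67.50 − 16.83 = 50.67 ns.
γ_1 = 254.6/50.67 = 5.025; β = √(1 − 1/γ²) = √0.9604.

β = 0.980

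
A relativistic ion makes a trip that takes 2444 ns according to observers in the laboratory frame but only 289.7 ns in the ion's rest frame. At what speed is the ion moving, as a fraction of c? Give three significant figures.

The proper time is measured in the ion's rest frame (both events occur at the ion's location); Δt is measured in the laboratory frame. γ = Δt/τ = 2444/289.7 = 8.436.
β = √(1 − 1/γ²) = √(1 − 0.01405) = √0.9859

v = 0.993c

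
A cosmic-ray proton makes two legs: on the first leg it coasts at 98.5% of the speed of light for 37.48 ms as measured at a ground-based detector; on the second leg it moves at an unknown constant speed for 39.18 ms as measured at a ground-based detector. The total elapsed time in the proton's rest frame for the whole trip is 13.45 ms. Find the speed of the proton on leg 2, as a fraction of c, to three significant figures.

Leg 1: β = 0.985; γ = 1/√(1 − 0.985²) = 1/√0.02977 = 5.795; τ_1 = 37.48/5.795 = 6.467 ms.
Leg 2: speed unknown; τ_2 = 39.18/γ_2.
Total proper time: 6.467 + τ_2 = 13.45, so τ_2 = 13.45 − 6.467 = 6.983 ms.
γ_2 = 39.18/6.983 = 5.611; β = √(1 − 1/γ²) = √0.9682.

β = 0.984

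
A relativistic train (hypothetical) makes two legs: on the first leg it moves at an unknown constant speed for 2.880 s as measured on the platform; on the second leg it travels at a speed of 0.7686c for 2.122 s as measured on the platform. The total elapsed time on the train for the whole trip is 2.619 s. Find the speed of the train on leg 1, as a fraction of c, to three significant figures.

Leg 1: speed unknown; τ_1 = 2.880/γ_1.
Leg 2: γ = 1/√(1 − 0.7686²) = 1/√0.4093 = 1.563; τ_2 = 2.122/1.563 = 1.358 s.
Total proper time: τ_1 + 1.358 = 2.619, so τ_1 = 2.619 − 1.358 = 1.261 s.
γ_1 = 2.880/1.261 = 2.283; β = √(1 − 1/γ²) = √0.8081.

β = 0.899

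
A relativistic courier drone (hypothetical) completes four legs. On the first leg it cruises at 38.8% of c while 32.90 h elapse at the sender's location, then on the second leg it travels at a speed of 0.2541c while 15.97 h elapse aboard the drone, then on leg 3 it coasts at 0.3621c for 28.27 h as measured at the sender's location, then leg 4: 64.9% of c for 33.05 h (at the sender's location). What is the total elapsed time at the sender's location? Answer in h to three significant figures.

Leg 1: 32.90 h is already measured at the sender's location.
Leg 2: γ = 1/√(1 − 0.2541²) = 1/√0.9354 = 1.034; Δt_2 = 1.034 × 15.97 = 16.51 h.
Leg 3: 28.27 h is already measured at the sender's location.
Leg 4: 33.05 h is already measured at the sender's location.
Total: 32.90 + 16.51 + 28.27 + 33.05 h.

Δt = 111 h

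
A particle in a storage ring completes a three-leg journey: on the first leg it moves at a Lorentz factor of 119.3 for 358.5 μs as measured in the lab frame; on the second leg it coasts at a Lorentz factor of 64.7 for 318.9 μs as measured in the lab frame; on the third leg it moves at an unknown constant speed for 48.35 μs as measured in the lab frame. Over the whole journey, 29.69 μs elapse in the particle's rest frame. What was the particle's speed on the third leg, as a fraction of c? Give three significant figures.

β = 0.893

Leg 1: γ = 119.3; τ_1 = 358.5/119.3 = 3.005 μs.
Leg 2: γ = 64.7; τ_2 = 318.9/64.70 = 4.929 μs.
Leg 3: speed unknown; τ_3 = 48.35/γ_3.
Total proper time: 3.005 + 4.929 + τ_3 = 29.69, so τ_3 = 29.69 − 7.934 = 21.76 μs.
γ_3 = 48.35/21.76 = 2.222; β = √(1 − 1/γ²) = √0.7975.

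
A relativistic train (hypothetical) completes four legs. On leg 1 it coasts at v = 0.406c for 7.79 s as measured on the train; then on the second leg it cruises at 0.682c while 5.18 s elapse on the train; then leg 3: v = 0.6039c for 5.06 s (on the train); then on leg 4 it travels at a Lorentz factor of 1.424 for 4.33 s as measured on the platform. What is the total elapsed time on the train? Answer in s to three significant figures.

τ = 21.1 s

Leg 1: 7.79 s is already measured on the train.
Leg 2: 5.18 s is already measured on the train.
Leg 3: 5.06 s is already measured on the train.
Leg 4: γ = 1.424; τ_4 = 4.33/1.424 = 3.041 s.
Total: 7.790 + 5.180 + 5.060 + 3.041 s.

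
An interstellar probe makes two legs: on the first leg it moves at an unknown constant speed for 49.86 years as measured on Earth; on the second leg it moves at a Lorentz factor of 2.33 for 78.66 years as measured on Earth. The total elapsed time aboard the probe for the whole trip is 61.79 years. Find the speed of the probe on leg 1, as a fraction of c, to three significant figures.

Leg 1: speed unknown; τ_1 = 49.86/γ_1.
Leg 2: γ = 2.33; τ_2 = 78.66/2.330 = 33.76 years.
Total proper time: τ_1 + 33.76 = 61.79, so τ_1 = 61.79 − 33.76 = 28.03 years.
γ_1 = 49.86/28.03 = 1.779; β = √(1 − 1/γ²) = √0.6840.

β = 0.827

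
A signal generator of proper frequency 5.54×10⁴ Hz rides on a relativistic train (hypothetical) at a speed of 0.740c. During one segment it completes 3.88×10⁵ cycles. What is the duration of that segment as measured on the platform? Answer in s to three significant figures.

γ = 1/√(1 − 0.740²) = 1/√0.4524 = 1.487
Proper time for N cycles: τ = N/f = 3.88×10⁵/(5.54×10⁴) = 7.004×10⁰ s = 7.004 s.
Lab-frame duration Δt = γτ = 1.487 × 7.004 = 10.41 s.

Δt = 10.4 s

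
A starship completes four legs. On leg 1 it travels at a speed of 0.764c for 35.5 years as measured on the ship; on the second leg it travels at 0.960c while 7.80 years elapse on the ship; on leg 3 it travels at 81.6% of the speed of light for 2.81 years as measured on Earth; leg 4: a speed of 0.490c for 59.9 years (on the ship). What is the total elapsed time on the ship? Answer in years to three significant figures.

τ = 105 years

Leg 1: 35.5 years is already measured on the ship.
Leg 2: 7.80 years is already measured on the ship.
Leg 3: β = 0.816; γ = 1/√(1 − 0.816²) = 1/√0.3341 = 1.730; τ_3 = 2.81/1.730 = 1.624 years.
Leg 4: 59.9 years is already measured on the ship.
Total: 35.50 + 7.800 + 1.624 + 59.90 years.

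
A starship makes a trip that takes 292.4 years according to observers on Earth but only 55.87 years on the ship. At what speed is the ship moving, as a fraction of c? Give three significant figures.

β = 0.982

The proper time is measured on the ship (both events occur at the ship's location); Δt is measured on Earth. γ = Δt/τ = 292.4/55.87 = 5.234.
β = √(1 − 1/γ²) = √(1 − 0.03651) = √0.9635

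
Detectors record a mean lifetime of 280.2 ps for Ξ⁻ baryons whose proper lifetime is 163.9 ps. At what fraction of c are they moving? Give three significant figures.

v = 0.811c

γ = Δt/τ₀ = 280.2/163.9 = 1.710
β = √(1 − 1/γ²) = √(1 − 0.3422) = √0.6578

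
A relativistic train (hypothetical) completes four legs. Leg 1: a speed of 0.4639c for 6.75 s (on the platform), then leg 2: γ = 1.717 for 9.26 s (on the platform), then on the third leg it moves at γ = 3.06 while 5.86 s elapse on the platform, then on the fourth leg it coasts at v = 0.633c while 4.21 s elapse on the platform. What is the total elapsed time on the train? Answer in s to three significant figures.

Leg 1: γ = 1/√(1 − 0.4639²) = 1/√0.7848 = 1.129; τ_1 = 6.75/1.129 = 5.980 s.
Leg 2: γ = 1.717; τ_2 = 9.26/1.717 = 5.393 s.
Leg 3: γ = 3.06; τ_3 = 5.86/3.060 = 1.915 s.
Leg 4: γ = 1/√(1 − 0.633²) = 1/√0.5993 = 1.292; τ_4 = 4.21/1.292 = 3.259 s.
Total: 5.980 + 5.393 + 1.915 + 3.259 s.

τ = 16.5 s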